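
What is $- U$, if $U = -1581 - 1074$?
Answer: $2655$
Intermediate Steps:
$U = -2655$ ($U = -1581 - 1074 = -2655$)
$- U = \left(-1\right) \left(-2655\right) = 2655$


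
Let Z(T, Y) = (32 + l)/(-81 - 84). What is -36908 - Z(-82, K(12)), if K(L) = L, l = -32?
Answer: -36908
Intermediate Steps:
Z(T, Y) = 0 (Z(T, Y) = (32 - 32)/(-81 - 84) = 0/(-165) = 0*(-1/165) = 0)
-36908 - Z(-82, K(12)) = -36908 - 1*0 = -36908 + 0 = -36908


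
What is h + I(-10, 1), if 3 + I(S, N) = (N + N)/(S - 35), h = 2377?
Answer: 106828/45 ≈ 2374.0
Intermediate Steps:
I(S, N) = -3 + 2*N/(-35 + S) (I(S, N) = -3 + (N + N)/(S - 35) = -3 + (2*N)/(-35 + S) = -3 + 2*N/(-35 + S))
h + I(-10, 1) = 2377 + (105 - 3*(-10) + 2*1)/(-35 - 10) = 2377 + (105 + 30 + 2)/(-45) = 2377 - 1/45*137 = 2377 - 137/45 = 106828/45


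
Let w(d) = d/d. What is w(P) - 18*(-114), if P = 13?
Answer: 2053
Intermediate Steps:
w(d) = 1
w(P) - 18*(-114) = 1 - 18*(-114) = 1 + 2052 = 2053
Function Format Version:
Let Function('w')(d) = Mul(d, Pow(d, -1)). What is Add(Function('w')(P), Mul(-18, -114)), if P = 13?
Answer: 2053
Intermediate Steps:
Function('w')(d) = 1
Add(Function('w')(P), Mul(-18, -114)) = Add(1, Mul(-18, -114)) = Add(1, 2052) = 2053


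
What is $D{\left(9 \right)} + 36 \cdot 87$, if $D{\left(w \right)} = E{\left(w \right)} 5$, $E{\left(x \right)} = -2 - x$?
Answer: $3077$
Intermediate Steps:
$D{\left(w \right)} = -10 - 5 w$ ($D{\left(w \right)} = \left(-2 - w\right) 5 = -10 - 5 w$)
$D{\left(9 \right)} + 36 \cdot 87 = \left(-10 - 45\right) + 36 \cdot 87 = \left(-10 - 45\right) + 3132 = -55 + 3132 = 3077$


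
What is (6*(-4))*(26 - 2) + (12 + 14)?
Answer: -550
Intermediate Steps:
(6*(-4))*(26 - 2) + (12 + 14) = -24*24 + 26 = -576 + 26 = -550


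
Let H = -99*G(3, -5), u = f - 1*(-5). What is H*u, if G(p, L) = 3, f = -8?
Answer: 891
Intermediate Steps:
u = -3 (u = -8 - 1*(-5) = -8 + 5 = -3)
H = -297 (H = -99*3 = -297)
H*u = -297*(-3) = 891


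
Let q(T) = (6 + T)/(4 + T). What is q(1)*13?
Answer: 91/5 ≈ 18.200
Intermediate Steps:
q(T) = (6 + T)/(4 + T)
q(1)*13 = ((6 + 1)/(4 + 1))*13 = (7/5)*13 = 91/5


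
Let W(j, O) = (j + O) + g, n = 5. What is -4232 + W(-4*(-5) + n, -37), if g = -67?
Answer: -4311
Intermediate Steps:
W(j, O) = -67 + O + j (W(j, O) = (j + O) - 67 = (O + j) - 67 = -67 + O + j)
-4232 + W(-4*(-5) + n, -37) = -4232 + (-67 - 37 + (-4*(-5) + 5)) = -4232 + (-67 - 37 + (20 + 5)) = -4232 + (-67 - 37 + 25) = -4232 - 79 = -4311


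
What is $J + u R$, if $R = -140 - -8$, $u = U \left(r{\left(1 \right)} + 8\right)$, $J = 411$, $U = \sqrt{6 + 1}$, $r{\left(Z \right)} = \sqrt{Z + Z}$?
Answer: $411 - 1056 \sqrt{7} - 132 \sqrt{14} \approx -2876.8$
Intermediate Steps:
$r{\left(Z \right)} = \sqrt{2} \sqrt{Z}$ ($r{\left(Z \right)} = \sqrt{2 Z} = \sqrt{2} \sqrt{Z}$)
$U = \sqrt{7} \approx 2.6458$
$u = \sqrt{7} \left(8 + \sqrt{2}\right)$ ($u = \sqrt{7} \left(\sqrt{2} \sqrt{1} + 8\right) = \sqrt{7} \left(\sqrt{2} \cdot 1 + 8\right) = \sqrt{7} \left(\sqrt{2} + 8\right) = \sqrt{7} \left(8 + \sqrt{2}\right) \approx 24.908$)
$R = -132$ ($R = -140 + 8 = -132$)
$J + u R = 411 + \sqrt{7} \left(8 + \sqrt{2}\right) \left(-132\right) = 411 - 132 \sqrt{7} \left(8 + \sqrt{2}\right)$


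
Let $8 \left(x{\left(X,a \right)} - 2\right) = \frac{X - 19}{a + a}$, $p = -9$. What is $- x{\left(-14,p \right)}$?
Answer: $- \frac{107}{48} \approx -2.2292$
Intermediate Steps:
$x{\left(X,a \right)} = 2 + \frac{-19 + X}{16 a}$ ($x{\left(X,a \right)} = 2 + \frac{\left(X - 19\right) \frac{1}{a + a}}{8} = 2 + \frac{\left(-19 + X\right) \frac{1}{2 a}}{8} = 2 + \frac{\frac{1}{2} \frac{1}{a} \left(-19 + X\right)}{8} = 2 + \frac{-19 + X}{16 a}$)
$- x{\left(-14,p \right)} = - \frac{-19 - 14 + 32 \left(-9\right)}{16 \left(-9\right)} = - \frac{\left(-1\right) \left(-19 - 14 - 288\right)}{16 \cdot 9} = - \frac{\left(-1\right) \left(-321\right)}{16 \cdot 9} = \left(-1\right) \frac{107}{48} = - \frac{107}{48}$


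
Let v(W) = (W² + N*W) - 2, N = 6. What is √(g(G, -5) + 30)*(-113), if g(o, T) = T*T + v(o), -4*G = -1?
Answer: -339*√97/4 ≈ -834.69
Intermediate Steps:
G = ¼ (G = -¼*(-1) = ¼ ≈ 0.25000)
v(W) = -2 + W² + 6*W (v(W) = (W² + 6*W) - 2 = -2 + W² + 6*W)
g(o, T) = -2 + T² + o² + 6*o (g(o, T) = T*T + (-2 + o² + 6*o) = T² + (-2 + o² + 6*o) = -2 + T² + o² + 6*o)
√(g(G, -5) + 30)*(-113) = √((-2 + (-5)² + (¼)² + 6*(¼)) + 30)*(-113) = √((-2 + 25 + 1/16 + 3/2) + 30)*(-113) = √(393/16 + 30)*(-113) = √(873/16)*(-113) = (3*√97/4)*(-113) = -339*√97/4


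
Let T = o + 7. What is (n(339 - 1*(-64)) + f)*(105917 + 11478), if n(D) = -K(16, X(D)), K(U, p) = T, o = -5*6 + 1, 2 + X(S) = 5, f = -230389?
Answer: -27043933965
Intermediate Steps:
X(S) = 3 (X(S) = -2 + 5 = 3)
o = -29 (o = -30 + 1 = -29)
T = -22 (T = -29 + 7 = -22)
K(U, p) = -22
n(D) = 22 (n(D) = -1*(-22) = 22)
(n(339 - 1*(-64)) + f)*(105917 + 11478) = (22 - 230389)*(105917 + 11478) = -230367*117395 = -27043933965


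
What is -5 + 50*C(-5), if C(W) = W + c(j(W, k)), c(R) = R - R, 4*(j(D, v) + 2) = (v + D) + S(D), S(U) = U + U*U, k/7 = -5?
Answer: -255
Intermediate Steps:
k = -35 (k = 7*(-5) = -35)
S(U) = U + U**2
j(D, v) = -2 + D/4 + v/4 + D*(1 + D)/4 (j(D, v) = -2 + ((v + D) + D*(1 + D))/4 = -2 + ((D + v) + D*(1 + D))/4 = -2 + (D + v + D*(1 + D))/4 = -2 + (D/4 + v/4 + D*(1 + D)/4) = -2 + D/4 + v/4 + D*(1 + D)/4)
c(R) = 0
C(W) = W (C(W) = W + 0 = W)
-5 + 50*C(-5) = -5 + 50*(-5) = -5 - 250 = -255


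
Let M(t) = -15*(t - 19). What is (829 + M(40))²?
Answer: 264196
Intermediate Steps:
M(t) = 285 - 15*t (M(t) = -15*(-19 + t) = 285 - 15*t)
(829 + M(40))² = (829 + (285 - 15*40))² = (829 + (285 - 600))² = (829 - 315)² = 514² = 264196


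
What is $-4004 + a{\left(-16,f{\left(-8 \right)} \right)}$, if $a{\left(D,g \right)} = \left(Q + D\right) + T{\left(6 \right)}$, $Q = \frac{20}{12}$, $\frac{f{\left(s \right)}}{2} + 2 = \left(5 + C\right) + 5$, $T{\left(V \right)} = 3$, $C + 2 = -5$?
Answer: $- \frac{12046}{3} \approx -4015.3$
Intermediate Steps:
$C = -7$ ($C = -2 - 5 = -7$)
$f{\left(s \right)} = 2$ ($f{\left(s \right)} = -4 + 2 \left(\left(5 - 7\right) + 5\right) = -4 + 2 \left(-2 + 5\right) = -4 + 2 \cdot 3 = -4 + 6 = 2$)
$Q = \frac{5}{3}$ ($Q = 20 \cdot \frac{1}{12} = \frac{5}{3} \approx 1.6667$)
$a{\left(D,g \right)} = \frac{14}{3} + D$ ($a{\left(D,g \right)} = \left(\frac{5}{3} + D\right) + 3 = \frac{14}{3} + D$)
$-4004 + a{\left(-16,f{\left(-8 \right)} \right)} = -4004 + \left(\frac{14}{3} - 16\right) = -4004 - \frac{34}{3} = - \frac{12046}{3}$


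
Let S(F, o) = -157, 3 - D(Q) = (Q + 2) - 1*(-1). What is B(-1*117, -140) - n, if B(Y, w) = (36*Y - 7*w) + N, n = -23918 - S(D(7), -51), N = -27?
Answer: 20502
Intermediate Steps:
D(Q) = -Q (D(Q) = 3 - ((Q + 2) - 1*(-1)) = 3 - ((2 + Q) + 1) = 3 - (3 + Q) = 3 + (-3 - Q) = -Q)
n = -23761 (n = -23918 - 1*(-157) = -23918 + 157 = -23761)
B(Y, w) = -27 - 7*w + 36*Y (B(Y, w) = (36*Y - 7*w) - 27 = (-7*w + 36*Y) - 27 = -27 - 7*w + 36*Y)
B(-1*117, -140) - n = (-27 - 7*(-140) + 36*(-1*117)) - 1*(-23761) = (-27 + 980 + 36*(-117)) + 23761 = (-27 + 980 - 4212) + 23761 = -3259 + 23761 = 20502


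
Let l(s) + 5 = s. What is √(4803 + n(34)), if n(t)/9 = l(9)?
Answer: √4839 ≈ 69.563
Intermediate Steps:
l(s) = -5 + s
n(t) = 36 (n(t) = 9*(-5 + 9) = 9*4 = 36)
√(4803 + n(34)) = √(4803 + 36) = √4839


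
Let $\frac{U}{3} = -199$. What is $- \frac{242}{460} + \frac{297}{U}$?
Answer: $- \frac{46849}{45770} \approx -1.0236$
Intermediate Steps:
$U = -597$ ($U = 3 \left(-199\right) = -597$)
$- \frac{242}{460} + \frac{297}{U} = - \frac{242}{460} + \frac{297}{-597} = \left(-242\right) \frac{1}{460} + 297 \left(- \frac{1}{597}\right) = - \frac{121}{230} - \frac{99}{199} = - \frac{46849}{45770}$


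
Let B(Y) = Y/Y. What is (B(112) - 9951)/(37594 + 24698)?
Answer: -4975/31146 ≈ -0.15973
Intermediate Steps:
B(Y) = 1
(B(112) - 9951)/(37594 + 24698) = (1 - 9951)/(37594 + 24698) = -9950/62292 = -9950*1/62292 = -4975/31146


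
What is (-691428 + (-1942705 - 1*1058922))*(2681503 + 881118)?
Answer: -13156955297155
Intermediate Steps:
(-691428 + (-1942705 - 1*1058922))*(2681503 + 881118) = (-691428 + (-1942705 - 1058922))*3562621 = (-691428 - 3001627)*3562621 = -3693055*3562621 = -13156955297155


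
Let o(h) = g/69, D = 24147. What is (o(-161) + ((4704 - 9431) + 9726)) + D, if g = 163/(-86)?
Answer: 172952201/5934 ≈ 29146.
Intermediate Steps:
g = -163/86 (g = 163*(-1/86) = -163/86 ≈ -1.8953)
o(h) = -163/5934 (o(h) = -163/86/69 = -163/86*1/69 = -163/5934)
(o(-161) + ((4704 - 9431) + 9726)) + D = (-163/5934 + ((4704 - 9431) + 9726)) + 24147 = (-163/5934 + (-4727 + 9726)) + 24147 = (-163/5934 + 4999) + 24147 = 29663903/5934 + 24147 = 172952201/5934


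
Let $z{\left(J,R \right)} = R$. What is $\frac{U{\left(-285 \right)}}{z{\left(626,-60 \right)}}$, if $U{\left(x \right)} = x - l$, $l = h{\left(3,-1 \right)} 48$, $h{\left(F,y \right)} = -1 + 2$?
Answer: $\frac{111}{20} \approx 5.55$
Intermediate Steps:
$h{\left(F,y \right)} = 1$
$l = 48$ ($l = 1 \cdot 48 = 48$)
$U{\left(x \right)} = -48 + x$ ($U{\left(x \right)} = x - 48 = -48 + x$)
$\frac{U{\left(-285 \right)}}{z{\left(626,-60 \right)}} = \frac{-48 - 285}{-60} = \left(-333\right) \left(- \frac{1}{60}\right) = \frac{111}{20}$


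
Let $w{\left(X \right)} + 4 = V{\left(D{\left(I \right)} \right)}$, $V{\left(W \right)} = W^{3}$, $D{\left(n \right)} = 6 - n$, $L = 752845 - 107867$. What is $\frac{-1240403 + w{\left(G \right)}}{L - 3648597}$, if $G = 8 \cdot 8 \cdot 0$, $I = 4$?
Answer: $\frac{1240399}{3003619} \approx 0.41297$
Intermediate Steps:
$G = 0$ ($G = 64 \cdot 0 = 0$)
$L = 644978$ ($L = 752845 - 107867 = 644978$)
$w{\left(X \right)} = 4$ ($w{\left(X \right)} = -4 + \left(6 - 4\right)^{3} = -4 + 2^{3} = -4 + 8 = 4$)
$\frac{-1240403 + w{\left(G \right)}}{L - 3648597} = \frac{-1240403 + 4}{644978 - 3648597} = - \frac{1240399}{-3003619} = \left(-1240399\right) \left(- \frac{1}{3003619}\right) = \frac{1240399}{3003619}$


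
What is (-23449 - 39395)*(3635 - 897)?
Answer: -172066872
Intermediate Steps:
(-23449 - 39395)*(3635 - 897) = -62844*2738 = -172066872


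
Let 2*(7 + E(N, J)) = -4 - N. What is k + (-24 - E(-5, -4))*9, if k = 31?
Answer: -253/2 ≈ -126.50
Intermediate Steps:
E(N, J) = -9 - N/2 (E(N, J) = -7 + (-4 - N)/2 = -7 + (-2 - N/2) = -9 - N/2)
k + (-24 - E(-5, -4))*9 = 31 + (-24 - (-9 - ½*(-5)))*9 = 31 + (-24 - (-9 + 5/2))*9 = 31 + (-24 - 1*(-13/2))*9 = 31 + (-24 + 13/2)*9 = 31 - 35/2*9 = 31 - 315/2 = -253/2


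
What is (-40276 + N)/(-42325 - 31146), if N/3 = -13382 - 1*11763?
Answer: 115711/73471 ≈ 1.5749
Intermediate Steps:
N = -75435 (N = 3*(-13382 - 1*11763) = 3*(-13382 - 11763) = 3*(-25145) = -75435)
(-40276 + N)/(-42325 - 31146) = (-40276 - 75435)/(-42325 - 31146) = -115711/(-73471) = -115711*(-1/73471) = 115711/73471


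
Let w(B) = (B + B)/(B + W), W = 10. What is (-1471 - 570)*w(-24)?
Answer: -48984/7 ≈ -6997.7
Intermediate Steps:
w(B) = 2*B/(10 + B) (w(B) = (B + B)/(B + 10) = (2*B)/(10 + B) = 2*B/(10 + B))
(-1471 - 570)*w(-24) = (-1471 - 570)*(2*(-24)/(10 - 24)) = -4082*(-24)/(-14) = -4082*(-24)*(-1)/14 = -2041*24/7 = -48984/7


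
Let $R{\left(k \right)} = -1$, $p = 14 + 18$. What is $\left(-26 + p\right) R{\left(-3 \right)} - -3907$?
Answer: $3901$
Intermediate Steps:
$p = 32$
$\left(-26 + p\right) R{\left(-3 \right)} - -3907 = \left(-26 + 32\right) \left(-1\right) - -3907 = 6 \left(-1\right) + 3907 = -6 + 3907 = 3901$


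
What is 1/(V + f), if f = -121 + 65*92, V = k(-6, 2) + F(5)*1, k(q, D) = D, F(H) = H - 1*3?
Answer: 1/5863 ≈ 0.00017056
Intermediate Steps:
F(H) = -3 + H (F(H) = H - 3 = -3 + H)
V = 4 (V = 2 + (-3 + 5)*1 = 2 + 2*1 = 2 + 2 = 4)
f = 5859 (f = -121 + 5980 = 5859)
1/(V + f) = 1/(4 + 5859) = 1/5863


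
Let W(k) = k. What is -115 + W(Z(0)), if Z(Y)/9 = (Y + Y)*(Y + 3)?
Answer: -115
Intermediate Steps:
Z(Y) = 18*Y*(3 + Y) (Z(Y) = 9*((Y + Y)*(Y + 3)) = 9*((2*Y)*(3 + Y)) = 9*(2*Y*(3 + Y)) = 18*Y*(3 + Y))
-115 + W(Z(0)) = -115 + 18*0*(3 + 0) = -115 + 18*0*3 = -115 + 0 = -115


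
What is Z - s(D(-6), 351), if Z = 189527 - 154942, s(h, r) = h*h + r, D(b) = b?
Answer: 34198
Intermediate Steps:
s(h, r) = r + h**2 (s(h, r) = h**2 + r = r + h**2)
Z = 34585
Z - s(D(-6), 351) = 34585 - (351 + (-6)**2) = 34585 - (351 + 36) = 34585 - 1*387 = 34585 - 387 = 34198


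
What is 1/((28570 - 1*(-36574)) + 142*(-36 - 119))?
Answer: 1/43134 ≈ 2.3184e-5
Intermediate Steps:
1/((28570 - 1*(-36574)) + 142*(-36 - 119)) = 1/((28570 + 36574) + 142*(-155)) = 1/(65144 - 22010) = 1/43134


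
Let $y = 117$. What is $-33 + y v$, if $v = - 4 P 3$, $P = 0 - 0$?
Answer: $-33$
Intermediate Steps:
$P = 0$ ($P = 0 + 0 = 0$)
$v = 0$ ($v = \left(-4\right) 0 \cdot 3 = 0 \cdot 3 = 0$)
$-33 + y v = -33 + 117 \cdot 0 = -33 + 0 = -33$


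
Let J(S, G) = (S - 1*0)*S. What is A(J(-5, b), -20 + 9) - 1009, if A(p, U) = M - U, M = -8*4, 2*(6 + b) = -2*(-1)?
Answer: -1030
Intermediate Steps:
b = -5 (b = -6 + (-2*(-1))/2 = -6 + (1/2)*2 = -6 + 1 = -5)
J(S, G) = S**2 (J(S, G) = (S + 0)*S = S*S = S**2)
M = -32
A(p, U) = -32 - U
A(J(-5, b), -20 + 9) - 1009 = (-32 - (-20 + 9)) - 1009 = (-32 - 1*(-11)) - 1009 = (-32 + 11) - 1009 = -21 - 1009 = -1030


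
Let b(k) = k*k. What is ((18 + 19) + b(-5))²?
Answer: 3844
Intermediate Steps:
b(k) = k²
((18 + 19) + b(-5))² = ((18 + 19) + (-5)²)² = (37 + 25)² = 62² = 3844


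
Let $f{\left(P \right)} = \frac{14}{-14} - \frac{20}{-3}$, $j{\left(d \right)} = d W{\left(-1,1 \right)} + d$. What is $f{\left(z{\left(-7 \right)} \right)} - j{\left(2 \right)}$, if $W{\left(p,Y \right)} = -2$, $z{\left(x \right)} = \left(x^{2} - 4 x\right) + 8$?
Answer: $\frac{23}{3} \approx 7.6667$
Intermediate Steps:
$z{\left(x \right)} = 8 + x^{2} - 4 x$
$j{\left(d \right)} = - d$ ($j{\left(d \right)} = d \left(-2\right) + d = - 2 d + d = - d$)
$f{\left(P \right)} = \frac{17}{3}$ ($f{\left(P \right)} = 14 \left(- \frac{1}{14}\right) - - \frac{20}{3} = -1 + \frac{20}{3} = \frac{17}{3}$)
$f{\left(z{\left(-7 \right)} \right)} - j{\left(2 \right)} = \frac{17}{3} - \left(-1\right) 2 = \frac{17}{3} - -2 = \frac{17}{3} + 2 = \frac{23}{3}$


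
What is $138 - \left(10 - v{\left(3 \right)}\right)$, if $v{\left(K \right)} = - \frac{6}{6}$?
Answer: $127$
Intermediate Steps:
$v{\left(K \right)} = -1$ ($v{\left(K \right)} = \left(-6\right) \frac{1}{6} = -1$)
$138 - \left(10 - v{\left(3 \right)}\right) = 138 - \left(10 - -1\right) = 138 - \left(10 + 1\right) = 138 - 11 = 127$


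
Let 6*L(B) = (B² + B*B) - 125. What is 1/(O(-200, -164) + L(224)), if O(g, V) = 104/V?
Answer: 82/1369717 ≈ 5.9866e-5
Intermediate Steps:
L(B) = -125/6 + B²/3 (L(B) = ((B² + B*B) - 125)/6 = ((B² + B²) - 125)/6 = (2*B² - 125)/6 = (-125 + 2*B²)/6 = -125/6 + B²/3)
1/(O(-200, -164) + L(224)) = 1/(104/(-164) + (-125/6 + (⅓)*224²)) = 1/(104*(-1/164) + (-125/6 + (⅓)*50176)) = 1/(-26/41 + (-125/6 + 50176/3)) = 1/(-26/41 + 33409/2) = 1/(1369717/82) = 82/1369717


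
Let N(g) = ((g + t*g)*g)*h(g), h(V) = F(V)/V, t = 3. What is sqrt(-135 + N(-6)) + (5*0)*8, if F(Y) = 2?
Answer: I*sqrt(183) ≈ 13.528*I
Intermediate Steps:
h(V) = 2/V
N(g) = 8*g (N(g) = ((g + 3*g)*g)*(2/g) = ((4*g)*g)*(2/g) = (4*g**2)*(2/g) = 8*g)
sqrt(-135 + N(-6)) + (5*0)*8 = sqrt(-135 + 8*(-6)) + (5*0)*8 = sqrt(-135 - 48) + 0*8 = sqrt(-183) + 0 = I*sqrt(183) + 0 = I*sqrt(183)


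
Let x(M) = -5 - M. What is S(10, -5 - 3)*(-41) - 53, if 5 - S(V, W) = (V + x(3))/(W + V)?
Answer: -217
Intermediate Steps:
S(V, W) = 5 - (-8 + V)/(V + W) (S(V, W) = 5 - (V + (-5 - 1*3))/(W + V) = 5 - (V + (-5 - 3))/(V + W) = 5 - (V - 8)/(V + W) = 5 - (-8 + V)/(V + W))
S(10, -5 - 3)*(-41) - 53 = ((8 + 4*10 + 5*(-5 - 3))/(10 + (-5 - 3)))*(-41) - 53 = ((8 + 40 + 5*(-8))/(10 - 8))*(-41) - 53 = ((8 + 40 - 40)/2)*(-41) - 53 = ((1/2)*8)*(-41) - 53 = 4*(-41) - 53 = -164 - 53 = -217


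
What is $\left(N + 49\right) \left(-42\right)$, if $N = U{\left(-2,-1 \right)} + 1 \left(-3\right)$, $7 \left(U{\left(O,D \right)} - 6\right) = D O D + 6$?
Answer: $-2208$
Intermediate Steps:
$U{\left(O,D \right)} = \frac{48}{7} + \frac{O D^{2}}{7}$ ($U{\left(O,D \right)} = 6 + \frac{D O D + 6}{7} = 6 + \frac{O D^{2} + 6}{7} = 6 + \frac{6 + O D^{2}}{7} = 6 + \left(\frac{6}{7} + \frac{O D^{2}}{7}\right) = \frac{48}{7} + \frac{O D^{2}}{7}$)
$N = \frac{25}{7}$ ($N = \left(\frac{48}{7} + \frac{1}{7} \left(-2\right) \left(-1\right)^{2}\right) + 1 \left(-3\right) = \left(\frac{48}{7} + \frac{1}{7} \left(-2\right) 1\right) - 3 = \left(\frac{48}{7} - \frac{2}{7}\right) - 3 = \frac{46}{7} - 3 = \frac{25}{7} \approx 3.5714$)
$\left(N + 49\right) \left(-42\right) = \left(\frac{25}{7} + 49\right) \left(-42\right) = \frac{368}{7} \left(-42\right) = -2208$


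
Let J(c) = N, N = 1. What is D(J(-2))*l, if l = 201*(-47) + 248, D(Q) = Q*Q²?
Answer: -9199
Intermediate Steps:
J(c) = 1
D(Q) = Q³
l = -9199 (l = -9447 + 248 = -9199)
D(J(-2))*l = 1³*(-9199) = 1*(-9199) = -9199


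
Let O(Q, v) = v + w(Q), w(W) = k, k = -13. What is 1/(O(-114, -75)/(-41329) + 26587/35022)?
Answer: 1447424238/1101896059 ≈ 1.3136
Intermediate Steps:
w(W) = -13
O(Q, v) = -13 + v (O(Q, v) = v - 13 = -13 + v)
1/(O(-114, -75)/(-41329) + 26587/35022) = 1/((-13 - 75)/(-41329) + 26587/35022) = 1/(-88*(-1/41329) + 26587*(1/35022)) = 1/(88/41329 + 26587/35022) = 1/(1101896059/1447424238) = 1447424238/1101896059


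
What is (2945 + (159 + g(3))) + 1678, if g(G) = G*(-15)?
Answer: 4737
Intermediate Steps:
g(G) = -15*G
(2945 + (159 + g(3))) + 1678 = (2945 + (159 - 15*3)) + 1678 = (2945 + (159 - 45)) + 1678 = (2945 + 114) + 1678 = 3059 + 1678 = 4737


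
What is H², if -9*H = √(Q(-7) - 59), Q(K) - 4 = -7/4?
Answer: -227/324 ≈ -0.70062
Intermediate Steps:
Q(K) = 9/4 (Q(K) = 4 - 7/4 = 9/4)
H = -I*√227/18 (H = -√(9/4 - 59)/9 = -I*√227/18 ≈ -0.83703*I)
H² = (-I*√227/18)² = -227/324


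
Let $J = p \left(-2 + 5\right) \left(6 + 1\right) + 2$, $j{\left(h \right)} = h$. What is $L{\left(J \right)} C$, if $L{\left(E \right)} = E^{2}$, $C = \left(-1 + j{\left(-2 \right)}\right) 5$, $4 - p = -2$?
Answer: $-245760$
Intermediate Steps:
$p = 6$ ($p = 4 - -2 = 4 + 2 = 6$)
$J = 128$ ($J = 6 \left(-2 + 5\right) \left(6 + 1\right) + 2 = 6 \cdot 3 \cdot 7 + 2 = 6 \cdot 21 + 2 = 126 + 2 = 128$)
$C = -15$ ($C = \left(-1 - 2\right) 5 = \left(-3\right) 5 = -15$)
$L{\left(J \right)} C = 128^{2} \left(-15\right) = 16384 \left(-15\right) = -245760$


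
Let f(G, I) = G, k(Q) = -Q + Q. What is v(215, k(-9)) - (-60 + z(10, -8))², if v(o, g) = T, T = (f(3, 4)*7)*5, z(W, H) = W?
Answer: -2395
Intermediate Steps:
k(Q) = 0
T = 105 (T = (3*7)*5 = 21*5 = 105)
v(o, g) = 105
v(215, k(-9)) - (-60 + z(10, -8))² = 105 - (-60 + 10)² = 105 - 1*(-50)² = 105 - 1*2500 = 105 - 2500 = -2395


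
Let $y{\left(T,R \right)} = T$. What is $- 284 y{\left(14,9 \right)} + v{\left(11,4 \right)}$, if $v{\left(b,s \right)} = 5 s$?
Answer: $-3956$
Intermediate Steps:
$- 284 y{\left(14,9 \right)} + v{\left(11,4 \right)} = \left(-284\right) 14 + 5 \cdot 4 = -3976 + 20 = -3956$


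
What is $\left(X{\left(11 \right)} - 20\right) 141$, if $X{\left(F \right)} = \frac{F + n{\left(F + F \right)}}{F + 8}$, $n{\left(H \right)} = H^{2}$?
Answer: $\frac{16215}{19} \approx 853.42$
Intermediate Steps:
$X{\left(F \right)} = \frac{F + 4 F^{2}}{8 + F}$ ($X{\left(F \right)} = \frac{F + \left(F + F\right)^{2}}{F + 8} = \frac{F + \left(2 F\right)^{2}}{8 + F} = \frac{F + 4 F^{2}}{8 + F}$)
$\left(X{\left(11 \right)} - 20\right) 141 = \left(\frac{11 \left(1 + 4 \cdot 11\right)}{8 + 11} - 20\right) 141 = \left(\frac{11 \left(1 + 44\right)}{19} - 20\right) 141 = \left(11 \cdot \frac{1}{19} \cdot 45 - 20\right) 141 = \left(\frac{495}{19} - 20\right) 141 = \frac{115}{19} \cdot 141 = \frac{16215}{19}$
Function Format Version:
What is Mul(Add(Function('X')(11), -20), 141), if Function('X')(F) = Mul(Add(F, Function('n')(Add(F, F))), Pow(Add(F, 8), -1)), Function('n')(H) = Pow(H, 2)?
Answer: Rational(16215, 19) ≈ 853.42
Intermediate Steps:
Function('X')(F) = Mul(Pow(Add(8, F), -1), Add(F, Mul(4, Pow(F, 2)))) (Function('X')(F) = Mul(Add(F, Pow(Add(F, F), 2)), Pow(Add(F, 8), -1)) = Mul(Add(F, Pow(Mul(2, F), 2)), Pow(Add(8, F), -1)) = Mul(Add(F, Mul(4, Pow(F, 2))), Pow(Add(8, F), -1)) = Mul(Pow(Add(8, F), -1), Add(F, Mul(4, Pow(F, 2)))))
Mul(Add(Function('X')(11), -20), 141) = Mul(Add(Mul(11, Pow(Add(8, 11), -1), Add(1, Mul(4, 11))), -20), 141) = Mul(Add(Mul(11, Pow(19, -1), Add(1, 44)), -20), 141) = Mul(Add(Mul(11, Rational(1, 19), 45), -20), 141) = Mul(Add(Rational(495, 19), -20), 141) = Mul(Rational(115, 19), 141) = Rational(16215, 19)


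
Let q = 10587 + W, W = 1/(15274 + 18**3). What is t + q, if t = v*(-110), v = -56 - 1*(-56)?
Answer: 223449223/21106 ≈ 10587.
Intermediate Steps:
v = 0 (v = -56 + 56 = 0)
W = 1/21106 (W = 1/(15274 + 5832) = 1/21106 ≈ 4.7380e-5)
t = 0 (t = 0*(-110) = 0)
q = 223449223/21106 (q = 10587 + 1/21106 = 223449223/21106 ≈ 10587.)
t + q = 0 + 223449223/21106 = 223449223/21106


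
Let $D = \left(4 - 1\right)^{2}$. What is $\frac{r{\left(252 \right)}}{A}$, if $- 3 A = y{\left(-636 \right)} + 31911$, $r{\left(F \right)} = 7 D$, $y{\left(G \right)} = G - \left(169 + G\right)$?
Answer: $- \frac{189}{31742} \approx -0.0059543$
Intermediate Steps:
$D = 9$ ($D = 3^{2} = 9$)
$y{\left(G \right)} = -169$
$r{\left(F \right)} = 63$ ($r{\left(F \right)} = 7 \cdot 9 = 63$)
$A = - \frac{31742}{3}$ ($A = - \frac{-169 + 31911}{3} = \left(- \frac{1}{3}\right) 31742 = - \frac{31742}{3} \approx -10581.0$)
$\frac{r{\left(252 \right)}}{A} = \frac{63}{- \frac{31742}{3}} = 63 \left(- \frac{3}{31742}\right) = - \frac{189}{31742}$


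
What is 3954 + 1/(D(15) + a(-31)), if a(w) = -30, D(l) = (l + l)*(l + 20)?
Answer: 4033081/1020 ≈ 3954.0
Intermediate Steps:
D(l) = 2*l*(20 + l) (D(l) = (2*l)*(20 + l) = 2*l*(20 + l))
3954 + 1/(D(15) + a(-31)) = 3954 + 1/(2*15*(20 + 15) - 30) = 3954 + 1/(2*15*35 - 30) = 3954 + 1/(1050 - 30) = 3954 + 1/1020 = 4033081/1020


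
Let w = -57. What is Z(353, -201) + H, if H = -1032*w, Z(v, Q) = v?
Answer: 59177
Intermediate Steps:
H = 58824 (H = -1032*(-57) = 58824)
Z(353, -201) + H = 353 + 58824 = 59177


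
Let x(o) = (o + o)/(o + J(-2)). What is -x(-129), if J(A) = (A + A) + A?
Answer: -86/45 ≈ -1.9111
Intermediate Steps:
J(A) = 3*A (J(A) = 2*A + A = 3*A)
x(o) = 2*o/(-6 + o) (x(o) = (o + o)/(o + 3*(-2)) = (2*o)/(o - 6) = (2*o)/(-6 + o) = 2*o/(-6 + o))
-x(-129) = -2*(-129)/(-6 - 129) = -2*(-129)/(-135) = -2*(-129)*(-1)/135 = -1*86/45 = -86/45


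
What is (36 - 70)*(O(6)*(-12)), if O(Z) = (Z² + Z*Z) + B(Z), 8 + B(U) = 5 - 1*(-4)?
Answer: 29784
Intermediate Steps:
B(U) = 1 (B(U) = -8 + (5 - 1*(-4)) = -8 + (5 + 4) = -8 + 9 = 1)
O(Z) = 1 + 2*Z² (O(Z) = (Z² + Z*Z) + 1 = (Z² + Z²) + 1 = 2*Z² + 1 = 1 + 2*Z²)
(36 - 70)*(O(6)*(-12)) = (36 - 70)*((1 + 2*6²)*(-12)) = -34*(1 + 2*36)*(-12) = -34*(1 + 72)*(-12) = -2482*(-12) = -34*(-876) = 29784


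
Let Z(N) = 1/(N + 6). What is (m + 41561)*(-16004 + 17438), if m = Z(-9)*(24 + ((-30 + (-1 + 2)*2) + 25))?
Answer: 59588436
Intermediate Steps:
Z(N) = 1/(6 + N)
m = -7 (m = (24 + ((-30 + (-1 + 2)*2) + 25))/(6 - 9) = (24 + ((-30 + 1*2) + 25))/(-3) = -(24 + ((-30 + 2) + 25))/3 = -(24 + (-28 + 25))/3 = -(24 - 3)/3 = -⅓*21 = -7)
(m + 41561)*(-16004 + 17438) = (-7 + 41561)*(-16004 + 17438) = 41554*1434 = 59588436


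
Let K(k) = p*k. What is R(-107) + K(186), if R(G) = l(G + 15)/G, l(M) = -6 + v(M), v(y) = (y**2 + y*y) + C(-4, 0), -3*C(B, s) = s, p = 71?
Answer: 1396120/107 ≈ 13048.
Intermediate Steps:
C(B, s) = -s/3
K(k) = 71*k
v(y) = 2*y**2 (v(y) = (y**2 + y*y) - 1/3*0 = (y**2 + y**2) + 0 = 2*y**2 + 0 = 2*y**2)
l(M) = -6 + 2*M**2
R(G) = (-6 + 2*(15 + G)**2)/G (R(G) = (-6 + 2*(G + 15)**2)/G = (-6 + 2*(15 + G)**2)/G)
R(-107) + K(186) = 2*(-3 + (15 - 107)**2)/(-107) + 71*186 = 2*(-1/107)*(-3 + (-92)**2) + 13206 = 2*(-1/107)*(-3 + 8464) + 13206 = 2*(-1/107)*8461 + 13206 = -16922/107 + 13206 = 1396120/107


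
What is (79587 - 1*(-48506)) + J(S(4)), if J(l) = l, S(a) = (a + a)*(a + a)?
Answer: 128157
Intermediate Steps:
S(a) = 4*a² (S(a) = (2*a)*(2*a) = 4*a²)
(79587 - 1*(-48506)) + J(S(4)) = (79587 - 1*(-48506)) + 4*4² = (79587 + 48506) + 4*16 = 128093 + 64 = 128157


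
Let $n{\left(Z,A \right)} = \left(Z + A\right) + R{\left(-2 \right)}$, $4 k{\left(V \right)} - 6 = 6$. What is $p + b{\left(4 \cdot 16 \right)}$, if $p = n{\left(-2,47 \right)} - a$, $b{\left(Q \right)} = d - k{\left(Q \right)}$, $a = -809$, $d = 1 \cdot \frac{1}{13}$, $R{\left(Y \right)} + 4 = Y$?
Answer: $\frac{10986}{13} \approx 845.08$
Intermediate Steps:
$k{\left(V \right)} = 3$ ($k{\left(V \right)} = \frac{3}{2} + \frac{1}{4} \cdot 6 = \frac{3}{2} + \frac{3}{2} = 3$)
$R{\left(Y \right)} = -4 + Y$
$d = \frac{1}{13}$ ($d = 1 \cdot \frac{1}{13} = \frac{1}{13} \approx 0.076923$)
$n{\left(Z,A \right)} = -6 + A + Z$ ($n{\left(Z,A \right)} = \left(Z + A\right) - 6 = \left(A + Z\right) - 6 = -6 + A + Z$)
$b{\left(Q \right)} = - \frac{38}{13}$ ($b{\left(Q \right)} = \frac{1}{13} - 3 = - \frac{38}{13}$)
$p = 848$ ($p = \left(-6 + 47 - 2\right) - -809 = 39 + 809 = 848$)
$p + b{\left(4 \cdot 16 \right)} = 848 - \frac{38}{13} = \frac{10986}{13}$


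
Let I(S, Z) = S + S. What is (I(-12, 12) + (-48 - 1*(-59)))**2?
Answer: 169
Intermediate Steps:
I(S, Z) = 2*S
(I(-12, 12) + (-48 - 1*(-59)))**2 = (2*(-12) + (-48 - 1*(-59)))**2 = (-24 + (-48 + 59))**2 = (-24 + 11)**2 = (-13)**2 = 169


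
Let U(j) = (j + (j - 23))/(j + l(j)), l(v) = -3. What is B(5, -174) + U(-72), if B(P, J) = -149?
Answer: -11008/75 ≈ -146.77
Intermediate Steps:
U(j) = (-23 + 2*j)/(-3 + j) (U(j) = (j + (j - 23))/(j - 3) = (j + (-23 + j))/(-3 + j) = (-23 + 2*j)/(-3 + j))
B(5, -174) + U(-72) = -149 + (-23 + 2*(-72))/(-3 - 72) = -149 + (-23 - 144)/(-75) = -149 - 1/75*(-167) = -149 + 167/75 = -11008/75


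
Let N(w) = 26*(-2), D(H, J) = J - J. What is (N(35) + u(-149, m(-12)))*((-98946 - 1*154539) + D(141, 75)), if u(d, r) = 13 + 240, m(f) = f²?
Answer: -50950485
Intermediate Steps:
D(H, J) = 0
N(w) = -52
u(d, r) = 253
(N(35) + u(-149, m(-12)))*((-98946 - 1*154539) + D(141, 75)) = (-52 + 253)*((-98946 - 1*154539) + 0) = 201*((-98946 - 154539) + 0) = 201*(-253485 + 0) = 201*(-253485) = -50950485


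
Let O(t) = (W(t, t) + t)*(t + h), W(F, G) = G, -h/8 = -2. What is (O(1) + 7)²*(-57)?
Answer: -95817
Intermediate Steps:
h = 16 (h = -8*(-2) = 16)
O(t) = 2*t*(16 + t) (O(t) = (t + t)*(t + 16) = (2*t)*(16 + t) = 2*t*(16 + t))
(O(1) + 7)²*(-57) = (2*1*(16 + 1) + 7)²*(-57) = (2*1*17 + 7)²*(-57) = (34 + 7)²*(-57) = 41²*(-57) = 1681*(-57) = -95817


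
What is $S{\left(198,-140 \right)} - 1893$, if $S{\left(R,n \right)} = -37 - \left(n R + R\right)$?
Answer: $25592$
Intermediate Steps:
$S{\left(R,n \right)} = -37 - R - R n$ ($S{\left(R,n \right)} = -37 - \left(R n + R\right) = -37 - \left(R + R n\right) = -37 - R - R n$)
$S{\left(198,-140 \right)} - 1893 = \left(-37 - 198 - 198 \left(-140\right)\right) - 1893 = \left(-37 - 198 + 27720\right) - 1893 = 27485 - 1893 = 25592$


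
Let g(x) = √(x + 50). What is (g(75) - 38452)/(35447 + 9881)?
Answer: -9613/11332 + 5*√5/45328 ≈ -0.84806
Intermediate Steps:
g(x) = √(50 + x)
(g(75) - 38452)/(35447 + 9881) = (√(50 + 75) - 38452)/(35447 + 9881) = (√125 - 38452)/45328 = (5*√5 - 38452)*(1/45328) = (-38452 + 5*√5)*(1/45328) = -9613/11332 + 5*√5/45328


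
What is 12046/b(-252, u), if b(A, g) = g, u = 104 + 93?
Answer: 12046/197 ≈ 61.147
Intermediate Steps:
u = 197
12046/b(-252, u) = 12046/197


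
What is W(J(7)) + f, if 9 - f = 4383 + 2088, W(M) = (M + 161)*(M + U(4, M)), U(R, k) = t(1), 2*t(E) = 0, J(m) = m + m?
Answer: -4012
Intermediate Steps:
J(m) = 2*m
t(E) = 0 (t(E) = (½)*0 = 0)
U(R, k) = 0
W(M) = M*(161 + M) (W(M) = (M + 161)*(M + 0) = (161 + M)*M = M*(161 + M))
f = -6462 (f = 9 - (4383 + 2088) = 9 - 1*6471 = 9 - 6471 = -6462)
W(J(7)) + f = (2*7)*(161 + 2*7) - 6462 = 14*(161 + 14) - 6462 = 14*175 - 6462 = 2450 - 6462 = -4012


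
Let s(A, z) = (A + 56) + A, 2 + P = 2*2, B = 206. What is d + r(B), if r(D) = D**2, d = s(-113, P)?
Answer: 42266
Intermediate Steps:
P = 2 (P = -2 + 2*2 = -2 + 4 = 2)
s(A, z) = 56 + 2*A (s(A, z) = (56 + A) + A = 56 + 2*A)
d = -170 (d = 56 + 2*(-113) = 56 - 226 = -170)
d + r(B) = -170 + 206**2 = -170 + 42436 = 42266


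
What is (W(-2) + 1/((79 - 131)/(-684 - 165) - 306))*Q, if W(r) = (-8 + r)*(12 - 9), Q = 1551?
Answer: -12087112059/259742 ≈ -46535.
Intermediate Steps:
W(r) = -24 + 3*r (W(r) = (-8 + r)*3 = -24 + 3*r)
(W(-2) + 1/((79 - 131)/(-684 - 165) - 306))*Q = ((-24 + 3*(-2)) + 1/((79 - 131)/(-684 - 165) - 306))*1551 = ((-24 - 6) + 1/(-52/(-849) - 306))*1551 = (-30 + 1/(-52*(-1/849) - 306))*1551 = (-30 + 1/(52/849 - 306))*1551 = (-30 + 1/(-259742/849))*1551 = (-30 - 849/259742)*1551 = -7793109/259742*1551 = -12087112059/259742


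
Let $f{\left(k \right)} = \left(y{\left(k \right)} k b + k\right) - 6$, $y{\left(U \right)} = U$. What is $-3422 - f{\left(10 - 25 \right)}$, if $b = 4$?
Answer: $-4301$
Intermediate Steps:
$f{\left(k \right)} = -6 + k + 4 k^{2}$ ($f{\left(k \right)} = \left(k k 4 + k\right) - 6 = \left(k^{2} \cdot 4 + k\right) - 6 = \left(4 k^{2} + k\right) - 6 = \left(k + 4 k^{2}\right) - 6 = -6 + k + 4 k^{2}$)
$-3422 - f{\left(10 - 25 \right)} = -3422 - \left(-6 + \left(10 - 25\right) + 4 \left(10 - 25\right)^{2}\right) = -3422 - \left(-6 - 15 + 4 \left(-15\right)^{2}\right) = -3422 - \left(-6 - 15 + 4 \cdot 225\right) = -3422 - \left(-6 - 15 + 900\right) = -3422 - 879 = -4301$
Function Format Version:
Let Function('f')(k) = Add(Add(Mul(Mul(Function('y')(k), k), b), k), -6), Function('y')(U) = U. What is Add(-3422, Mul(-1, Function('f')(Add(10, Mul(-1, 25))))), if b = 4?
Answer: -4301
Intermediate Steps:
Function('f')(k) = Add(-6, k, Mul(4, Pow(k, 2))) (Function('f')(k) = Add(Add(Mul(Mul(k, k), 4), k), -6) = Add(Add(Mul(Pow(k, 2), 4), k), -6) = Add(Add(Mul(4, Pow(k, 2)), k), -6) = Add(Add(k, Mul(4, Pow(k, 2))), -6) = Add(-6, k, Mul(4, Pow(k, 2))))
Add(-3422, Mul(-1, Function('f')(Add(10, Mul(-1, 25))))) = Add(-3422, Mul(-1, Add(-6, Add(10, Mul(-1, 25)), Mul(4, Pow(Add(10, Mul(-1, 25)), 2))))) = Add(-3422, Mul(-1, Add(-6, Add(10, -25), Mul(4, Pow(Add(10, -25), 2))))) = Add(-3422, Mul(-1, Add(-6, -15, Mul(4, Pow(-15, 2))))) = Add(-3422, Mul(-1, Add(-6, -15, Mul(4, 225)))) = Add(-3422, Mul(-1, Add(-6, -15, 900))) = Add(-3422, Mul(-1, 879)) = Add(-3422, -879) = -4301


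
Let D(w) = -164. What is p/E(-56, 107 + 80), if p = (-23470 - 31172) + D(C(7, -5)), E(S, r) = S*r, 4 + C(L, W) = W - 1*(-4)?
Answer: 27403/5236 ≈ 5.2336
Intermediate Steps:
C(L, W) = W (C(L, W) = -4 + (W - 1*(-4)) = -4 + (W + 4) = -4 + (4 + W) = W)
p = -54806 (p = (-23470 - 31172) - 164 = -54642 - 164 = -54806)
p/E(-56, 107 + 80) = -54806*(-1/(56*(107 + 80))) = -54806/((-56*187)) = -54806/(-10472) = -54806*(-1/10472) = 27403/5236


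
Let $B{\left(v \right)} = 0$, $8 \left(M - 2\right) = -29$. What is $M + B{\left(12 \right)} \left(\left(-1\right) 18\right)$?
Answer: $- \frac{13}{8} \approx -1.625$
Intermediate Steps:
$M = - \frac{13}{8}$ ($M = 2 + \frac{1}{8} \left(-29\right) = 2 - \frac{29}{8} = - \frac{13}{8} \approx -1.625$)
$M + B{\left(12 \right)} \left(\left(-1\right) 18\right) = - \frac{13}{8} + 0 \left(\left(-1\right) 18\right) = - \frac{13}{8} + 0 \left(-18\right) = - \frac{13}{8} + 0 = - \frac{13}{8}$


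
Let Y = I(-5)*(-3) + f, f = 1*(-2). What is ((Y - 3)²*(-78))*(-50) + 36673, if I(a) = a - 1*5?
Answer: 2474173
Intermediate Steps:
I(a) = -5 + a (I(a) = a - 5 = -5 + a)
f = -2
Y = 28 (Y = (-5 - 5)*(-3) - 2 = -10*(-3) - 2 = 30 - 2 = 28)
((Y - 3)²*(-78))*(-50) + 36673 = ((28 - 3)²*(-78))*(-50) + 36673 = (25²*(-78))*(-50) + 36673 = (625*(-78))*(-50) + 36673 = -48750*(-50) + 36673 = 2437500 + 36673 = 2474173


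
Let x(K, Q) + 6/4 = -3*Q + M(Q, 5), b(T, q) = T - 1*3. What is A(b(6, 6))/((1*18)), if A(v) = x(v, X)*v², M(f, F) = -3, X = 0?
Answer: -9/4 ≈ -2.2500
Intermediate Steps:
b(T, q) = -3 + T (b(T, q) = T - 3 = -3 + T)
x(K, Q) = -9/2 - 3*Q (x(K, Q) = -3/2 + (-3*Q - 3) = -3/2 + (-3 - 3*Q) = -9/2 - 3*Q)
A(v) = -9*v²/2 (A(v) = (-9/2 - 3*0)*v² = (-9/2 + 0)*v² = -9*v²/2)
A(b(6, 6))/((1*18)) = (-9*(-3 + 6)²/2)/((1*18)) = -9/2*3²/18 = -9/2*9*(1/18) = -81/2*1/18 = -9/4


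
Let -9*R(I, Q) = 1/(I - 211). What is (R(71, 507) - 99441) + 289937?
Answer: 240024961/1260 ≈ 1.9050e+5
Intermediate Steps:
R(I, Q) = -1/(9*(-211 + I)) (R(I, Q) = -1/(9*(I - 211)) = -1/(9*(-211 + I)))
(R(71, 507) - 99441) + 289937 = (-1/(-1899 + 9*71) - 99441) + 289937 = (-1/(-1899 + 639) - 99441) + 289937 = (-1/(-1260) - 99441) + 289937 = (-1*(-1/1260) - 99441) + 289937 = (1/1260 - 99441) + 289937 = -125295659/1260 + 289937 = 240024961/1260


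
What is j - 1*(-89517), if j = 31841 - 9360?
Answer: 111998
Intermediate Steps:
j = 22481
j - 1*(-89517) = 22481 - 1*(-89517) = 22481 + 89517 = 111998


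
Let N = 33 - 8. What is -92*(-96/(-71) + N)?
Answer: -172132/71 ≈ -2424.4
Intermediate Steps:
N = 25
-92*(-96/(-71) + N) = -92*(-96/(-71) + 25) = -92*(-96*(-1/71) + 25) = -92*(96/71 + 25) = -92*1871/71 = -172132/71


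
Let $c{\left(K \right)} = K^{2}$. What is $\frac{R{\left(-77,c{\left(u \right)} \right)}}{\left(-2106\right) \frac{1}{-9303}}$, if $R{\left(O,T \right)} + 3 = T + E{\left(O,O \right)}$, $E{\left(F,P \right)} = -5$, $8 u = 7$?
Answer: $- \frac{1435763}{44928} \approx -31.957$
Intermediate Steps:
$u = \frac{7}{8}$ ($u = \frac{1}{8} \cdot 7 = \frac{7}{8} \approx 0.875$)
$R{\left(O,T \right)} = -8 + T$ ($R{\left(O,T \right)} = -3 + \left(T - 5\right) = -3 + \left(-5 + T\right) = -8 + T$)
$\frac{R{\left(-77,c{\left(u \right)} \right)}}{\left(-2106\right) \frac{1}{-9303}} = \frac{-8 + \left(\frac{7}{8}\right)^{2}}{\left(-2106\right) \frac{1}{-9303}} = \frac{-8 + \frac{49}{64}}{\left(-2106\right) \left(- \frac{1}{9303}\right)} = - \frac{463}{64 \cdot \frac{702}{3101}} = \left(- \frac{463}{64}\right) \frac{3101}{702} = - \frac{1435763}{44928}$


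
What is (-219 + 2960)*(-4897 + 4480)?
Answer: -1142997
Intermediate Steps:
(-219 + 2960)*(-4897 + 4480) = 2741*(-417) = -1142997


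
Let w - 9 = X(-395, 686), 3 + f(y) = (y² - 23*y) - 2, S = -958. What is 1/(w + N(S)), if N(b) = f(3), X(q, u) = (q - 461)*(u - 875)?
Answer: 1/161728 ≈ 6.1832e-6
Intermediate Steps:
f(y) = -5 + y² - 23*y (f(y) = -3 + ((y² - 23*y) - 2) = -3 + (-2 + y² - 23*y) = -5 + y² - 23*y)
X(q, u) = (-875 + u)*(-461 + q) (X(q, u) = (-461 + q)*(-875 + u) = (-875 + u)*(-461 + q))
N(b) = -65 (N(b) = -5 + 3² - 23*3 = -5 + 9 - 69 = -65)
w = 161793 (w = 9 + (403375 - 875*(-395) - 461*686 - 395*686) = 9 + (403375 + 345625 - 316246 - 270970) = 9 + 161784 = 161793)
1/(w + N(S)) = 1/(161793 - 65) = 1/161728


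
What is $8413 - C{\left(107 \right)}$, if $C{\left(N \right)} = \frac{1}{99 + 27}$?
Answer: $\frac{1060037}{126} \approx 8413.0$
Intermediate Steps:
$C{\left(N \right)} = \frac{1}{126}$
$8413 - C{\left(107 \right)} = 8413 - \frac{1}{126} = \frac{1060037}{126}$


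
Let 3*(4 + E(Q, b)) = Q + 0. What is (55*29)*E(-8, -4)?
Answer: -31900/3 ≈ -10633.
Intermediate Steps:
E(Q, b) = -4 + Q/3 (E(Q, b) = -4 + (Q + 0)/3 = -4 + Q/3)
(55*29)*E(-8, -4) = (55*29)*(-4 + (⅓)*(-8)) = 1595*(-4 - 8/3) = 1595*(-20/3) = -31900/3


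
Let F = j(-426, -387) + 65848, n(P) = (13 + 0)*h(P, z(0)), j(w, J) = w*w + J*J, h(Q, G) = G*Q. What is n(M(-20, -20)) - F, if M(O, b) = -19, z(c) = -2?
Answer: -396599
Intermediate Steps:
j(w, J) = J**2 + w**2 (j(w, J) = w**2 + J**2 = J**2 + w**2)
n(P) = -26*P (n(P) = (13 + 0)*(-2*P) = 13*(-2*P) = -26*P)
F = 397093 (F = ((-387)**2 + (-426)**2) + 65848 = (149769 + 181476) + 65848 = 331245 + 65848 = 397093)
n(M(-20, -20)) - F = -26*(-19) - 1*397093 = 494 - 397093 = -396599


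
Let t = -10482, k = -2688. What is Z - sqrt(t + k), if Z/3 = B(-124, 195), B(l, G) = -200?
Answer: -600 - I*sqrt(13170) ≈ -600.0 - 114.76*I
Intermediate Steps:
Z = -600 (Z = 3*(-200) = -600)
Z - sqrt(t + k) = -600 - sqrt(-10482 - 2688) = -600 - sqrt(-13170) = -600 - I*sqrt(13170)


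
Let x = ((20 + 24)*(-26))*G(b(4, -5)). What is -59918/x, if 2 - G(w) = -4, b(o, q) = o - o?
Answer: 29959/3432 ≈ 8.7293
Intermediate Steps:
b(o, q) = 0
G(w) = 6 (G(w) = 2 - 1*(-4) = 2 + 4 = 6)
x = -6864 (x = ((20 + 24)*(-26))*6 = (44*(-26))*6 = -1144*6 = -6864)
-59918/x = -59918/(-6864) = -59918*(-1/6864) = 29959/3432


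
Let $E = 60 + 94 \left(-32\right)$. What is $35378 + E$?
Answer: $32430$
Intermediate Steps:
$E = -2948$ ($E = 60 - 3008 = -2948$)
$35378 + E = 35378 - 2948 = 32430$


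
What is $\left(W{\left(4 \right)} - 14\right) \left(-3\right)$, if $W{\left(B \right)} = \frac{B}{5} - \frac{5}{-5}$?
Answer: $\frac{183}{5} \approx 36.6$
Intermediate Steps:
$W{\left(B \right)} = 1 + \frac{B}{5}$ ($W{\left(B \right)} = B \frac{1}{5} - -1 = \frac{B}{5} + 1 = 1 + \frac{B}{5}$)
$\left(W{\left(4 \right)} - 14\right) \left(-3\right) = \left(\left(1 + \frac{1}{5} \cdot 4\right) - 14\right) \left(-3\right) = \left(\left(1 + \frac{4}{5}\right) - 14\right) \left(-3\right) = \left(\frac{9}{5} - 14\right) \left(-3\right) = \left(- \frac{61}{5}\right) \left(-3\right) = \frac{183}{5}$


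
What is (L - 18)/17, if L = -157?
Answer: -175/17 ≈ -10.294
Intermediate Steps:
(L - 18)/17 = (-157 - 18)/17 = -175*1/17 = -175/17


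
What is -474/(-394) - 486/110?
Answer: -34836/10835 ≈ -3.2151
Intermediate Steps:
-474/(-394) - 486/110 = -474*(-1/394) - 486*1/110 = 237/197 - 243/55 = -34836/10835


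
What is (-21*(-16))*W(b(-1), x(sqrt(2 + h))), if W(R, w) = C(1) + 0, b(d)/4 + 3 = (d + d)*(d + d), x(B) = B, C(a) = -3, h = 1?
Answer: -1008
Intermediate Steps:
b(d) = -12 + 16*d**2 (b(d) = -12 + 4*((d + d)*(d + d)) = -12 + 4*((2*d)*(2*d)) = -12 + 4*(4*d**2) = -12 + 16*d**2)
W(R, w) = -3 (W(R, w) = -3 + 0 = -3)
(-21*(-16))*W(b(-1), x(sqrt(2 + h))) = -21*(-16)*(-3) = 336*(-3) = -1008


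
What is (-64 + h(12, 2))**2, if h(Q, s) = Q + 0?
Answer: 2704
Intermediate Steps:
h(Q, s) = Q
(-64 + h(12, 2))**2 = (-64 + 12)**2 = (-52)**2 = 2704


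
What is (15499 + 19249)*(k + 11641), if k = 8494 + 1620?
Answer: 755942740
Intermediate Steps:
k = 10114
(15499 + 19249)*(k + 11641) = (15499 + 19249)*(10114 + 11641) = 34748*21755 = 755942740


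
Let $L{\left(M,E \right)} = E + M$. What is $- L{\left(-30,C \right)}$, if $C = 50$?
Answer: $-20$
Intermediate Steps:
$- L{\left(-30,C \right)} = - (50 - 30) = \left(-1\right) 20 = -20$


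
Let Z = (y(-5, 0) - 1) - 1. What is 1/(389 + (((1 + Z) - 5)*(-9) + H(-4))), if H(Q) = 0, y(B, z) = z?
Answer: 1/443 ≈ 0.0022573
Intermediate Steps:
Z = -2 (Z = (0 - 1) - 1 = -1 - 1 = -2)
1/(389 + (((1 + Z) - 5)*(-9) + H(-4))) = 1/(389 + (((1 - 2) - 5)*(-9) + 0)) = 1/(389 + ((-1 - 5)*(-9) + 0)) = 1/(389 + (-6*(-9) + 0)) = 1/(389 + (54 + 0)) = 1/(389 + 54) = 1/443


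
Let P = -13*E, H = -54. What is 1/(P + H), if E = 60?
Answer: -1/834 ≈ -0.0011990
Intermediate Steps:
P = -780 (P = -13*60 = -780)
1/(P + H) = 1/(-780 - 54) = 1/(-834) = -1/834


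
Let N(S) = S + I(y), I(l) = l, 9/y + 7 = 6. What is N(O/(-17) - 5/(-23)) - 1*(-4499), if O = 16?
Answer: 1755307/391 ≈ 4489.3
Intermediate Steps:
y = -9 (y = 9/(-7 + 6) = 9/(-1) = 9*(-1) = -9)
N(S) = -9 + S (N(S) = S - 9 = -9 + S)
N(O/(-17) - 5/(-23)) - 1*(-4499) = (-9 + (16/(-17) - 5/(-23))) - 1*(-4499) = (-9 + (16*(-1/17) - 5*(-1/23))) + 4499 = (-9 + (-16/17 + 5/23)) + 4499 = (-9 - 283/391) + 4499 = -3802/391 + 4499 = 1755307/391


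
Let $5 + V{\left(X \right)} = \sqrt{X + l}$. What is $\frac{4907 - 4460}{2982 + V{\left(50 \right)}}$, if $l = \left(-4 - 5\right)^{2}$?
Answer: $\frac{1330719}{8862398} - \frac{447 \sqrt{131}}{8862398} \approx 0.14958$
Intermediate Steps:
$l = 81$ ($l = \left(-9\right)^{2} = 81$)
$V{\left(X \right)} = -5 + \sqrt{81 + X}$ ($V{\left(X \right)} = -5 + \sqrt{X + 81} = -5 + \sqrt{81 + X}$)
$\frac{4907 - 4460}{2982 + V{\left(50 \right)}} = \frac{4907 - 4460}{2982 - \left(5 - \sqrt{81 + 50}\right)} = \frac{447}{2982 - \left(5 - \sqrt{131}\right)} = \frac{447}{2977 + \sqrt{131}}$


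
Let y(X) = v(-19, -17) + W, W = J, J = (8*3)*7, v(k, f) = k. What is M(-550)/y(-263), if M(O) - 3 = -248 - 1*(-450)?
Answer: 205/149 ≈ 1.3758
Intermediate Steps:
J = 168 (J = 24*7 = 168)
W = 168
y(X) = 149 (y(X) = -19 + 168 = 149)
M(O) = 205 (M(O) = 3 + (-248 - 1*(-450)) = 3 + (-248 + 450) = 3 + 202 = 205)
M(-550)/y(-263) = 205/149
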